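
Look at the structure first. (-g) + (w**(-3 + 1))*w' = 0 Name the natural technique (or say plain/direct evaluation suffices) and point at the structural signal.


Best approach: separation of variables — one side of the product carries the independent variable, the other the unknown — the textbook separation shape. One could also solve this as an exact equation; with each coefficient in its own variable, separating is the same work with fewer steps.


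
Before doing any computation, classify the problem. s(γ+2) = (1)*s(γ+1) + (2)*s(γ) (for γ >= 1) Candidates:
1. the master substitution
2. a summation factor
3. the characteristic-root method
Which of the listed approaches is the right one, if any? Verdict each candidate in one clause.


Best approach: the characteristic-root method — this is the constant-coefficient homogeneous case — the whole solution in γ reduces to a polynomial's roots.
- the master substitution: no fixed divisor shrinks the index between calls.
- a summation factor — the recurrence reaches back more than one step, outside the first-order family a summation factor normalizes.
- the characteristic-root method: yes, a natural case for it.


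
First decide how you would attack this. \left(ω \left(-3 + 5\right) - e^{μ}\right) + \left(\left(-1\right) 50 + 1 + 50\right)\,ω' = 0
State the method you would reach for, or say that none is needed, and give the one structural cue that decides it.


Method: a linear integrating factor — ω enters only linearly with coefficient (-3 + 5); multiply by exp of the integral of (-3 + 5) and the left side becomes one derivative.


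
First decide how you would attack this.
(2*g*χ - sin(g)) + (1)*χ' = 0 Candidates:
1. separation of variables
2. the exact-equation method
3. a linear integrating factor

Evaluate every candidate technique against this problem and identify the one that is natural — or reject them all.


Best approach: a linear integrating factor — the equation is linear in χ with coefficient 2*g; multiplying by the integrating factor exp(∫2*g) makes the left side a perfect derivative.
- separation of variables — no algebra isolates the independent variable on one side and the unknown on the other.
- the exact-equation method: the mixed partial derivatives differ, so the left side is not a total differential.
- a linear integrating factor: yes — fits the structure here.


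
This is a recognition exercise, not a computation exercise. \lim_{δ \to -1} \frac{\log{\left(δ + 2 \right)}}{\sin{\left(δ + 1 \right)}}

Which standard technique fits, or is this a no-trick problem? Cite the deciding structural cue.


Technique: l'Hôpital's rule (0/0) — both numerator and denominator vanish at -1: the genuine 0/0 indeterminate that l'Hôpital exists for. A local series expansion at the point resolves it as well; the rule is the packaged version of that step.


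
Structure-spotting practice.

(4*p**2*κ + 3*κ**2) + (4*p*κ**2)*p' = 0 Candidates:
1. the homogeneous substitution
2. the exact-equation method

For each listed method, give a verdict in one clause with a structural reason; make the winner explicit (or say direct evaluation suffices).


Technique: the exact-equation method — take the mixed partials of 4*p**2*κ + 3*κ**2 and 4*p*κ**2: they are equal, which certifies an exact differential.
- the homogeneous substitution: the slope changes under joint rescaling, failing the degree-zero test.
- the exact-equation method: yes, a natural case for it.


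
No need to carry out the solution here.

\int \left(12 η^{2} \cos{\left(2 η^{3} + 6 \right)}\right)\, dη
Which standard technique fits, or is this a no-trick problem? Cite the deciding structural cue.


Diagnosis: u-substitution — structure check: outer function, inner expression 2 η^{3} + 6, inner derivative as a factor — the classic u = 2 η^{3} + 6 pattern.


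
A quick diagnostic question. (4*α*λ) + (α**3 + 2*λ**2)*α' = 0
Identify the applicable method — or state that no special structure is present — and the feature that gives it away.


Verdict: the exact-equation method — checking ∂/∂α of 4*α*λ against ∂/∂λ of α**3 + 2*λ**2: they match — the equation is exact as it stands.


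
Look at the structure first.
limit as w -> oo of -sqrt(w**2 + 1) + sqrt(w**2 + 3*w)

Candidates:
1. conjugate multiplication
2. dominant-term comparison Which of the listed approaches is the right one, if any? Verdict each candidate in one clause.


Best approach: conjugate multiplication — the ∞ − ∞ radical form is the exact trigger for the conjugate maneuver.
- conjugate multiplication: yes — fits the structure here.
- dominant-term comparison: this limit is not decided by comparing leading-term growth at infinity.


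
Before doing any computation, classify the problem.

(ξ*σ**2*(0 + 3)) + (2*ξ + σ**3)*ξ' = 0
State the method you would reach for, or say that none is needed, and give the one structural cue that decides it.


Technique: the exact-equation method — equality of cross partials is the green light — assemble the potential function term by term.


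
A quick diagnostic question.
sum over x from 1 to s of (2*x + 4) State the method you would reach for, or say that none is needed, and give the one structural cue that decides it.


Method: no special technique — recognize the absence of structure: constant-multiple powers of x summed plainly, no special method required.


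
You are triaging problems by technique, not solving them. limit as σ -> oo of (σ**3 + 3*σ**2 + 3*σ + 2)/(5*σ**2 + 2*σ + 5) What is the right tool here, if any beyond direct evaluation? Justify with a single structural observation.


Verdict: dominant-term comparison — divide by the highest power of σ present: lower-order terms vanish and the dominant ratio remains. l'Hôpital's at-infinity variant applies to the expression viewed as a single quotient; the leading-term comparison is the direct route.


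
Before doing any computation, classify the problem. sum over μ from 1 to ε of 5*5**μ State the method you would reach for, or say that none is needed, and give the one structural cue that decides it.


Technique: the geometric series formula — consecutive terms stand in a fixed index-free ratio — the geometric sum formula closes it.


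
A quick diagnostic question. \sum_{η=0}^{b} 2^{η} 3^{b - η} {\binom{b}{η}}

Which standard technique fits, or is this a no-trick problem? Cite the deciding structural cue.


Method: the binomial theorem — the binomial coefficients weight matched powers of 2 and 3, which is exactly the expansion of a binomial power.


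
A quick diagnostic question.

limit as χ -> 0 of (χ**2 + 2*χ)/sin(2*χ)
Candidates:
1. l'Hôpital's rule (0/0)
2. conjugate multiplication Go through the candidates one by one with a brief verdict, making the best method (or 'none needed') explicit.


Method: l'Hôpital's rule (0/0) — the 0/0 form at 0 is the signature situation for l'Hôpital's rule. Known elementary limits would finish this too — the rule just bypasses the case analysis.
- l'Hôpital's rule (0/0): yes, a natural case for it.
- conjugate multiplication — no difference of divergent radicals appears, so rationalizing has nothing to cancel.


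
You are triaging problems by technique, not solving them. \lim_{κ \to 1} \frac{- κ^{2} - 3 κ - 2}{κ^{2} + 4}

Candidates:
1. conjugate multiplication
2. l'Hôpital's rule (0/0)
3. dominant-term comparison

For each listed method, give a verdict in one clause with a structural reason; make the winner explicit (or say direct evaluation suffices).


Best approach: no special technique — no zero denominators, no indeterminate clash at 1 — substitute and read off the value.
- conjugate multiplication: there is no infinity-minus-infinity radical difference to rationalize.
- l'Hôpital's rule (0/0): substituting the point gives a finite value outright — there is no indeterminate clash to repair.
- dominant-term comparison: no ranking of term growth rates resolves the limit here.


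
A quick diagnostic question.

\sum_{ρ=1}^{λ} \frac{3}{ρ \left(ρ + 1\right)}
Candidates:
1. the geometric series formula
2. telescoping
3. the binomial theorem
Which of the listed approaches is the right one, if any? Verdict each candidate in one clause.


Technique: telescoping — integer-spaced poles in \frac{3}{ρ \left(ρ + 1\right)} are the telescoping signature in disguise.
- the geometric series formula — the term-to-term ratio changes with the index, so the geometric formula cannot close it.
- telescoping — a fit — the right tool for this form.
- the binomial theorem: there is no sum-raised-to-a-power identity hiding in these terms.


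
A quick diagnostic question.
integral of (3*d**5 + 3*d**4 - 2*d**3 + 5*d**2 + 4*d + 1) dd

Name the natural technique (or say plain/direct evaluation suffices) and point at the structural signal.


Verdict: no special technique — scan for structure and find none: constant multiples of powers of d, integrate directly.


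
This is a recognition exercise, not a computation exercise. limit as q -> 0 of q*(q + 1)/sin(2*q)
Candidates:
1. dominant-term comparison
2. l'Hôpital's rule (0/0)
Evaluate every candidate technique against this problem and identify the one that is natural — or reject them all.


Best approach: l'Hôpital's rule (0/0) — plug in 0: top and bottom both hit zero, so differentiate each and retry. Expanding numerator and denominator to first order gives the same value — the rule automates exactly that.
- dominant-term comparison: no dominant-degree comparison decides it.
- l'Hôpital's rule (0/0) — yes, a natural case for it.


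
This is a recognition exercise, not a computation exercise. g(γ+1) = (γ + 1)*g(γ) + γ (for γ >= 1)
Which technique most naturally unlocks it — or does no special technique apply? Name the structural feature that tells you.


Diagnosis: a summation factor — one step of memory with a weight γ + 1 that changes as the index grows — the summation-factor construction is built for this.


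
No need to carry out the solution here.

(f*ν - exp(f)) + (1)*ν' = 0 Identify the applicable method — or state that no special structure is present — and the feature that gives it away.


Method: a linear integrating factor — ν enters only linearly with coefficient f; multiply by exp of the integral of f and the left side becomes one derivative.


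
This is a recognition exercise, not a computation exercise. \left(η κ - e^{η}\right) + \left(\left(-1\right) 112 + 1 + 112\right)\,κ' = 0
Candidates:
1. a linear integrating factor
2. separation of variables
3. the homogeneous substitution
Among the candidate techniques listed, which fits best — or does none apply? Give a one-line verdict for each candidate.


Technique: a linear integrating factor — κ enters only linearly with coefficient η; multiply by exp of the integral of η and the left side becomes one derivative.
- a linear integrating factor: applicable, and directly so.
- separation of variables: the two dependences do not factor apart.
- the homogeneous substitution: the slope changes under joint rescaling, failing the degree-zero test.


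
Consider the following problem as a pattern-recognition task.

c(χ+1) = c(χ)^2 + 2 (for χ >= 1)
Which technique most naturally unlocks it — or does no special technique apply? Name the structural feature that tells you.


Verdict: no special technique — the update rule curves (it is not linear in the unknown sequence), so no superposition-based closed form attaches — iterate or study it directly.


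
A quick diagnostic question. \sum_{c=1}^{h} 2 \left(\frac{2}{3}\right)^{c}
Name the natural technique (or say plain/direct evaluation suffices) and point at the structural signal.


Best approach: the geometric series formula — term-over-term division gives \frac{2}{3} every time — index-free ratio, geometric sum formula applies.


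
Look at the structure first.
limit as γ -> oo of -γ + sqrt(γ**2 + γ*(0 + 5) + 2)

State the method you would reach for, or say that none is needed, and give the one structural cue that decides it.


Diagnosis: conjugate multiplication — this difference gives up after one conjugate multiplication — the radical structure cancels against its conjugate.


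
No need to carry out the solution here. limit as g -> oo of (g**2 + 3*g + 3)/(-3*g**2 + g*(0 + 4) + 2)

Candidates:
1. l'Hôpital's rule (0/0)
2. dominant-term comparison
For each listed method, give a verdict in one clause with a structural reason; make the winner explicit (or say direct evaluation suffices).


Method: dominant-term comparison — growth-rate triage: the leading powers of g decide the limit, everything else is noise.
- l'Hôpital's rule (0/0): as a single quotient the expression runs to ∞/∞ at the limit point — an at-infinity form of the rule would apply, though the leading-growth comparison is the direct reading.
- dominant-term comparison — a fit — the right tool for this form.


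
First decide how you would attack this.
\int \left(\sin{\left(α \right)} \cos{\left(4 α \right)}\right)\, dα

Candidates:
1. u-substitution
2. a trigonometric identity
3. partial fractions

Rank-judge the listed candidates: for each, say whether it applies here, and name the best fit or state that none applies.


Verdict: a trigonometric identity — mixed-frequency products such as \sin{\left(α \right)} \cos{\left(4 α \right)} are designed for the product-to-sum formula.
- u-substitution — no subexpression of the integrand serves as a whole-integral substitution inner — individual terms may offer their own, but none carries its derivative as a factor of the full integrand; a working change of variable would have to be constructed from outside the expression.
- a trigonometric identity: applicable, and directly so.
- partial fractions: there is no rational-function structure to decompose.


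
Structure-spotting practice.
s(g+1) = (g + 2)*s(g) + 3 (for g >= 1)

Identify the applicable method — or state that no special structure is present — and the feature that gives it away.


Diagnosis: a summation factor — an index-dependent multiplier g + 2 rules out characteristic roots; a summation factor converts it to a pure difference.


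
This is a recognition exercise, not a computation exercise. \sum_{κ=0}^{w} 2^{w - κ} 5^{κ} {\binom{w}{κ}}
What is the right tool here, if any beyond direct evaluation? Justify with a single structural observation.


Verdict: the binomial theorem — the summand is term κ of a binomial expansion in 5 and 2; the whole sum is a single power.


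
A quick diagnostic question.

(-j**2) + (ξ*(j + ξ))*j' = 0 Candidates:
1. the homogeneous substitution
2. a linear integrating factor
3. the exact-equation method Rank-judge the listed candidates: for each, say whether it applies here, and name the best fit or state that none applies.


Technique: the homogeneous substitution — the slope's numerator and denominator share total degree; set v = j/ξ and the equation drops to separable form. A Bernoulli-style rewrite — possibly after exchanging which variable is treated as dependent — would work as well; the homogeneous substitution is the more immediate reading here.
- the homogeneous substitution: a fit — the right tool for this form.
- a linear integrating factor: a nonlinear term in the unknown puts this outside the integrating-factor template.
- the exact-equation method — the mixed partial derivatives differ, so the left side is not a total differential.


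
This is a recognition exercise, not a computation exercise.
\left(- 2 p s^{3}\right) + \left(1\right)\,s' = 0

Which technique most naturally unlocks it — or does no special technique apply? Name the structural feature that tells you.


Verdict: separation of variables — separating collects all s-dependence with the derivative and leaves all p-dependence opposite: variables separate.


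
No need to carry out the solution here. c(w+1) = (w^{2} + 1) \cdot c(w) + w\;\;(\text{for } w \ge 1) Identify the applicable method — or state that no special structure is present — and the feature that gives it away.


Method: a summation factor — one step of memory with a weight w^{2} + 1 that changes as the index grows — the summation-factor construction is built for this.


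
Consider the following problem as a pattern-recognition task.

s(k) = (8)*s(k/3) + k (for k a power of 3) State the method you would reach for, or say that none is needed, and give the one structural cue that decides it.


Technique: the master substitution — the index is divided (k/3), not shifted — substitute k = 3^m to straighten it into a shift recurrence.


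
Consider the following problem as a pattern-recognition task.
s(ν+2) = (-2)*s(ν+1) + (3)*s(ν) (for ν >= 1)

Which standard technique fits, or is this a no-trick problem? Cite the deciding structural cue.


Verdict: the characteristic-root method — try a geometric ansatz r^ν: constant coefficients turn the recurrence into one polynomial equation in r.


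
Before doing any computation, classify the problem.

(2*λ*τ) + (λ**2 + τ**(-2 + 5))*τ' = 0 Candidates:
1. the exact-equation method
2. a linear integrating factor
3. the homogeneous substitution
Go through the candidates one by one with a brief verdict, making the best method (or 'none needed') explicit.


Method: the exact-equation method — equality of cross partials is the green light — assemble the potential function term by term.
- the exact-equation method — yes — fits the structure here.
- a linear integrating factor: a nonlinear term in the unknown puts this outside the integrating-factor template.
- the homogeneous substitution: the slope is not a function of the ratio of the variables alone.


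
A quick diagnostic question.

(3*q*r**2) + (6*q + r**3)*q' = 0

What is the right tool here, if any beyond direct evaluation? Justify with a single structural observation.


Method: the exact-equation method — the mixed-partials test passes for 3*q*r**2 and 6*q + r**3, so a potential function exists as presented.


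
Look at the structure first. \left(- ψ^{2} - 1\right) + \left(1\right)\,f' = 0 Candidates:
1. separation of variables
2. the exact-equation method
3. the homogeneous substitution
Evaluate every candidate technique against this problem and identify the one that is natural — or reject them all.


Method: no special technique — with f absent the equation is not coupled at all: direct integration in ψ.
- separation of variables — separation is only trivially available — with the unknown absent from the slope this is a direct integration, not a separation problem.
- the exact-equation method — no dependence on the unknown anywhere: exactness is a label without content here.
- the homogeneous substitution: the slope changes under joint rescaling, failing the degree-zero test.


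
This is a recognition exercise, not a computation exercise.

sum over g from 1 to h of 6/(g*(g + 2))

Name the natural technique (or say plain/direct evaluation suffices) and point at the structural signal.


Diagnosis: telescoping — 6/(g*(g + 2)) is a collapsed telescope: expand it into simple fractions to see the cancellation.


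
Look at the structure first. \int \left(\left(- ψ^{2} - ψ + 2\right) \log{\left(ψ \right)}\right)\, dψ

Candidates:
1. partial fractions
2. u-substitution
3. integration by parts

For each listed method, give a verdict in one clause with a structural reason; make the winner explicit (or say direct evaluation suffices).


Verdict: integration by parts — choose u = \log{\left(ψ \right)}: one derivative turns the logarithm algebraic, and the remaining factor - ψ^{2} - ψ + 2 integrates term by term under the power rule.
- partial fractions — the expression is not a ratio of polynomials that decomposes further.
- u-substitution: no subexpression of the integrand serves as a whole-integral substitution inner — individual terms may offer their own, but none carries its derivative as a factor of the full integrand; a working change of variable would have to be constructed from outside the expression.
- integration by parts: a fit — the right tool for this form.


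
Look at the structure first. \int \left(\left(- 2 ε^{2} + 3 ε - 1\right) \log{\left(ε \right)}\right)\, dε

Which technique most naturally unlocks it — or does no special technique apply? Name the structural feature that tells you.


Verdict: integration by parts — \log{\left(ε \right)} blocks direct integration but differentiates to something rational — parts with the polynomial factor - 2 ε^{2} + 3 ε - 1 as dv.


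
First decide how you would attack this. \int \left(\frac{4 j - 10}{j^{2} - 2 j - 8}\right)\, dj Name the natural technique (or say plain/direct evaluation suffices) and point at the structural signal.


Technique: partial fractions — a proper rational integrand over the factorable j^{2} - 2 j - 8: partial fractions reduce it to elementary pieces.


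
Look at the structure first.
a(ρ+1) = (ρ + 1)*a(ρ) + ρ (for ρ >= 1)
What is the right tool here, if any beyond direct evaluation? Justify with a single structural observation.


Method: a summation factor — first-order, linear, moving coefficient ρ + 1: the discrete analogue of an integrating factor handles it.


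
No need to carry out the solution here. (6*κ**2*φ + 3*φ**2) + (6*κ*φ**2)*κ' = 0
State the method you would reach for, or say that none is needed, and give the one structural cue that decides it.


Method: the exact-equation method — d/dκ of 6*κ**2*φ + 3*φ**2 equals d/dφ of 6*κ*φ**2: the form is a total differential of one potential — integrate it exactly.


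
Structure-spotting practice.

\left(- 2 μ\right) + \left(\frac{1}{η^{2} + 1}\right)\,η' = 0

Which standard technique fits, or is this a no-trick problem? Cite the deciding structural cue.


Diagnosis: separation of variables — one side of the product carries the independent variable, the other the unknown — the textbook separation shape. The equation is exact as it stands too — a potential function exists — though separation reads the split structure directly.


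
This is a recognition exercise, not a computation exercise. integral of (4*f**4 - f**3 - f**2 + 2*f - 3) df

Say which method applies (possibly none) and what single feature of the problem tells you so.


Best approach: no special technique — nothing composite, nothing rational, nothing trigonometric — each constant-multiple power of f integrates by the power rule alone.


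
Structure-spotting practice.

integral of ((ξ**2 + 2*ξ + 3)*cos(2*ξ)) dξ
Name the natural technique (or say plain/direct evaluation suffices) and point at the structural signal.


Technique: integration by parts — a polynomial factor ξ**2 + 2*ξ + 3 multiplies cos(2*ξ); differentiating ξ**2 + 2*ξ + 3 lowers its degree while cos(2*ξ) integrates cleanly, so parts wins.


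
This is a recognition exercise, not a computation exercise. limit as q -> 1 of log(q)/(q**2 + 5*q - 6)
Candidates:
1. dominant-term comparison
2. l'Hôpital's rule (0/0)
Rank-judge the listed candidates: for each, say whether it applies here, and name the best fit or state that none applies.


Method: l'Hôpital's rule (0/0) — numerator and denominator both vanish at 1 — a genuine 0/0 form, which is exactly when l'Hôpital applies. Expanding numerator and denominator to first order gives the same value — the rule automates exactly that.
- dominant-term comparison: leading-power comparison does not apply to this form.
- l'Hôpital's rule (0/0) — a fit — the right tool for this form.


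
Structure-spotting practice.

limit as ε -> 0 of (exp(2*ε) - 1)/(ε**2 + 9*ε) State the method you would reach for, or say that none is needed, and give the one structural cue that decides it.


Technique: l'Hôpital's rule (0/0) — substituting 0 gives 0 over 0; differentiate top and bottom once and re-evaluate. One could equally expand both pieces locally and compare leading terms; the rule does that in one stroke.


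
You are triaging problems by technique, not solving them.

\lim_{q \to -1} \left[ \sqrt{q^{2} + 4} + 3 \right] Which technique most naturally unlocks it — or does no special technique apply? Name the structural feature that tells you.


Diagnosis: no special technique — no zero denominators, no indeterminate clash at -1 — substitute and read off the value.


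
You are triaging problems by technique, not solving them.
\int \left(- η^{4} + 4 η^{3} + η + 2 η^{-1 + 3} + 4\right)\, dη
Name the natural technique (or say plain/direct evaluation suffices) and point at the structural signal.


Best approach: no special technique — nothing composite, nothing rational, nothing trigonometric — each constant-multiple power of η integrates by the power rule alone.


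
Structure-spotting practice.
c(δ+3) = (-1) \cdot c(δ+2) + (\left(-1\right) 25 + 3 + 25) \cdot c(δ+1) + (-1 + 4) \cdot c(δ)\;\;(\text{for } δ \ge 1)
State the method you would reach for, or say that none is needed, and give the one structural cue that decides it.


Best approach: the characteristic-root method — the recurrence treats every index alike (constant coefficients, no forcing) — precisely the regime where r^δ trials close it.


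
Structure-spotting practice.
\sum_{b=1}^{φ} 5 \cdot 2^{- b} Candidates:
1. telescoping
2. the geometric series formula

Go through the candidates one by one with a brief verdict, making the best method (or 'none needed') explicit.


Technique: the geometric series formula — consecutive terms stand in a fixed index-free ratio — the geometric sum formula closes it.
- telescoping: the terms as presented offer no neighboring cancellation — a telescoping rewrite may exist, but the displayed structure does not hand one over.
- the geometric series formula: yes, a natural case for it.


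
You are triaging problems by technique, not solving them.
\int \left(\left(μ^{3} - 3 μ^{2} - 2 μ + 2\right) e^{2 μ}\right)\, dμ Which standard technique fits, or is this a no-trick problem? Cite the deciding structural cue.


Best approach: integration by parts — a polynomial μ^{3} - 3 μ^{2} - 2 μ + 2 against the kernel e^{2 μ} is the signature bounded-ladder case for integration by parts.


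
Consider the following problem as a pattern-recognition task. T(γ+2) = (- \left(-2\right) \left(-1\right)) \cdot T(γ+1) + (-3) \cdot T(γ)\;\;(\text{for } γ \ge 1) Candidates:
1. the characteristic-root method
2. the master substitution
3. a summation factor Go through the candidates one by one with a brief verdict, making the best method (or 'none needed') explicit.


Diagnosis: the characteristic-root method — linear, homogeneous, constant coefficients: solutions of the form r^γ exist — find the roots of the characteristic polynomial.
- the characteristic-root method: yes, a natural case for it.
- the master substitution — with no divided-index recursive call, reindexing by powers of a base buys nothing.
- a summation factor — the recurrence reaches back more than one step, outside the first-order family a summation factor normalizes.


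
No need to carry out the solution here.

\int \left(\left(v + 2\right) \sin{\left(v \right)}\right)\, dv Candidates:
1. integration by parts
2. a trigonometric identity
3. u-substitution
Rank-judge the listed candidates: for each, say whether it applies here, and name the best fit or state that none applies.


Verdict: integration by parts — differentiate v + 2, integrate \sin{\left(v \right)}: each pass lowers the polynomial degree, so parts terminates.
- integration by parts: yes, a natural case for it.
- a trigonometric identity — neither the even-power reduction nor the product-to-sum identity applies to this structure.
- u-substitution: no subexpression of the integrand serves as a whole-integral substitution inner — individual terms may offer their own, but none carries its derivative as a factor of the full integrand; a working change of variable would have to be constructed from outside the expression.


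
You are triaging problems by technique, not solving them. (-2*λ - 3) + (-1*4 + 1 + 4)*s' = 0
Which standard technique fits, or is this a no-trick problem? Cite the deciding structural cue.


Verdict: no special technique — with s absent the equation is not coupled at all: direct integration in λ.


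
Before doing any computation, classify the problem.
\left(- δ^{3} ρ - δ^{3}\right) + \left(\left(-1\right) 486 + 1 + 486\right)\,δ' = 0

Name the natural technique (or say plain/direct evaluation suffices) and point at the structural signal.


Verdict: separation of variables — solved for the derivative, the right side splits multiplicatively into a function of each variable alone — divide and integrate each side.


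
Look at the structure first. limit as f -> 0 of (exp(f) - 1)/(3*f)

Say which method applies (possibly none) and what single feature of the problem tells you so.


Method: l'Hôpital's rule (0/0) — the 0/0 form at 0 is the signature situation for l'Hôpital's rule. A first-order expansion at the point is an equally standard path; the rule packages it.


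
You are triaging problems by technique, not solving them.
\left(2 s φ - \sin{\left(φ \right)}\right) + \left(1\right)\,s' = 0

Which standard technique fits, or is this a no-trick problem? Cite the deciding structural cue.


Technique: a linear integrating factor — linear in the unknown with genuine forcing: multiply through by the exponential of the integrated coefficient and the left side closes into one derivative.


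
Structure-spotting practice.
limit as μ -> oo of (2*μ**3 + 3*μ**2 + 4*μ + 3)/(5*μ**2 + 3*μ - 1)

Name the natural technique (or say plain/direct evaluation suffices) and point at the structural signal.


Best approach: dominant-term comparison — divide by the highest power of μ present: lower-order terms vanish and the dominant ratio remains. Viewed as a single quotient this is an ∞/∞ form — an at-infinity application of l'Hôpital's rule would also resolve it; comparing leading growth reads the answer without differentiating.


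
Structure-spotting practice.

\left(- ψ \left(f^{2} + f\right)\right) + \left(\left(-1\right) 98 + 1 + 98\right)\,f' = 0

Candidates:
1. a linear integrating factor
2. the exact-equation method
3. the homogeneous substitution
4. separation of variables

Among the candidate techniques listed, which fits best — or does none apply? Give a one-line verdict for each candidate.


Diagnosis: separation of variables — a product of single-variable factors, ψ and f^{2} + f — the textbook separable form. A Bernoulli substitution applies to this equation as given; separation takes the same equation in its displayed form.
- a linear integrating factor: a nonlinear term in the unknown puts this outside the integrating-factor template.
- the exact-equation method — the mixed partial derivatives differ, so the left side is not a total differential.
- the homogeneous substitution: rescaling both variables together changes the slope, so no ratio substitution collapses it.
- separation of variables — applies; the problem has the shape this method handles.


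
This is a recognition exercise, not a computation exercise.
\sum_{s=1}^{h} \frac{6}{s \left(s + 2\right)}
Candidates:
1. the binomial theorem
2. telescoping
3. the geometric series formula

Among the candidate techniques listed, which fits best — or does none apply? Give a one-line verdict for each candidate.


Verdict: telescoping — split \frac{6}{s \left(s + 2\right)} by partial fractions and the pieces are one function at shifted arguments — interior terms cancel.
- the binomial theorem: the summand does not match any term pattern of an expanded binomial power.
- telescoping — applicable, and directly so.
- the geometric series formula — dividing successive terms gives an index-dependent quantity, not a constant.


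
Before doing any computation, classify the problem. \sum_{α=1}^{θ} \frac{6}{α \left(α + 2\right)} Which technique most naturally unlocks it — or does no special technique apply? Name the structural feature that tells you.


Diagnosis: telescoping — integer-spaced poles in \frac{6}{α \left(α + 2\right)} are the telescoping signature in disguise.


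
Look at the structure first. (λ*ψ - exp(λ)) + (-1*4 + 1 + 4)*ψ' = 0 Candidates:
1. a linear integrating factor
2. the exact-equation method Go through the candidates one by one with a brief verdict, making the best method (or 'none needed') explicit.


Technique: a linear integrating factor — ψ enters only linearly with coefficient λ; multiply by exp of the integral of λ and the left side becomes one derivative.
- a linear integrating factor: applies; the problem has the shape this method handles.
- the exact-equation method: no potential function has this form as its differential, as written.


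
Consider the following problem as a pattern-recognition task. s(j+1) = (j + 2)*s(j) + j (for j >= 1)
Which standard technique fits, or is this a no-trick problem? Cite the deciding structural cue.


Method: a summation factor — it is first-order linear but the coefficient j + 2 depends on the index, so multiply through by a summation factor to telescope it.


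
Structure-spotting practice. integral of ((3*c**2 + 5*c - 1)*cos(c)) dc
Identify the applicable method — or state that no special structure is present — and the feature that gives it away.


Best approach: integration by parts — 3*c**2 + 5*c - 1 dies after finitely many derivatives while cos(c) cycles under integration — the tabular/parts setup.


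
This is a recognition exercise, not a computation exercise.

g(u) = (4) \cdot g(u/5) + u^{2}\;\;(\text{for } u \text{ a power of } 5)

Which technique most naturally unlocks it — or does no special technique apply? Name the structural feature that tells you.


Best approach: the master substitution — the argument contracts 5-fold per step: reindex u exponentially and solve the linear recurrence in the new index.


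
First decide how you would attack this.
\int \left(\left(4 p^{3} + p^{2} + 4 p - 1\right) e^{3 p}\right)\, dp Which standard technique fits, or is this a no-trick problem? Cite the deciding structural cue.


Best approach: integration by parts — 4 p^{3} + p^{2} + 4 p - 1 dies after finitely many derivatives while e^{3 p} cycles under integration — the tabular/parts setup.


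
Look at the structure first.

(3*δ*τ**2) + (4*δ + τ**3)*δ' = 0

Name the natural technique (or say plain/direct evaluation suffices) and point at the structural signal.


Technique: the exact-equation method — the cross partial derivatives of 3*δ*τ**2 and 4*δ + τ**3 agree, so the left side is the total differential of one potential in τ and δ.


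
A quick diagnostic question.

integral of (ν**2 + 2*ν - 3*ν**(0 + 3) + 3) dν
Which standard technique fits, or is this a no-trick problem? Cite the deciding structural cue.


Technique: no special technique — a term-by-term power-rule job in ν; no substitution or rearrangement earns its keep here.


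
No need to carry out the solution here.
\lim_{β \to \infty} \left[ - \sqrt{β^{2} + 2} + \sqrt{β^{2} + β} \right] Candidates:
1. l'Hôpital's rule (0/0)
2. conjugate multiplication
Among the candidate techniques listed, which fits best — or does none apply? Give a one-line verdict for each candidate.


Technique: conjugate multiplication — \sqrt{β^{2} + β} and \sqrt{β^{2} + 2} both blow up, but their difference is tame once the conjugate rationalizes it.
- l'Hôpital's rule (0/0) — substitution produces ∞ − ∞ rather than a vanishing quotient; the rule needs a 0/0 ratio to act on.
- conjugate multiplication — a fit — the right tool for this form.


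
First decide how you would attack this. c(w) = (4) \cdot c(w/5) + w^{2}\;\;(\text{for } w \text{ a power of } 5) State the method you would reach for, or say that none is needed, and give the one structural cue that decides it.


Method: the master substitution — the argument contracts 5-fold per step: reindex w exponentially and solve the linear recurrence in the new index.


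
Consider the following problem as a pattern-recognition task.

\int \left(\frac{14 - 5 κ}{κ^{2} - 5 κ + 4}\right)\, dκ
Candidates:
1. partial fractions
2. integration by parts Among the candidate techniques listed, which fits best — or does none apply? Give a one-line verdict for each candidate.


Best approach: partial fractions — rational integrand, reducible denominator κ^{2} - 5 κ + 4: decompose first, integrate second.
- partial fractions — yes, a natural case for it.
- integration by parts — the nonconstant-polynomial-times-standard-kernel pattern (an exp, sine, cosine, or logarithm partner) is absent.


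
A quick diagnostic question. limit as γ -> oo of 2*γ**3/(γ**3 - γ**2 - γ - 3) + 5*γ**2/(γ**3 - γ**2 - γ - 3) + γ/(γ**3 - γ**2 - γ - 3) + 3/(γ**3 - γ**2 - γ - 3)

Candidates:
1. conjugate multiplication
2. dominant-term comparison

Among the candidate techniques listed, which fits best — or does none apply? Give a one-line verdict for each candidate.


Verdict: dominant-term comparison — divide through by the highest power of γ; every lower-order term dies and the dominant terms decide the limit.
- conjugate multiplication: there are no radicals in tension whose conjugate would simplify matters.
- dominant-term comparison — yes — fits the structure here.


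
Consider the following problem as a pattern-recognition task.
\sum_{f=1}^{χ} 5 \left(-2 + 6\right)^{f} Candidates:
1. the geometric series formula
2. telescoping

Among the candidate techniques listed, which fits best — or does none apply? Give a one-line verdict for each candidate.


Diagnosis: the geometric series formula — consecutive terms stand in a fixed index-free ratio — the geometric sum formula closes it.
- the geometric series formula: a fit — the right tool for this form.
- telescoping — the terms as presented offer no neighboring cancellation — a telescoping rewrite may exist, but the displayed structure does not hand one over.


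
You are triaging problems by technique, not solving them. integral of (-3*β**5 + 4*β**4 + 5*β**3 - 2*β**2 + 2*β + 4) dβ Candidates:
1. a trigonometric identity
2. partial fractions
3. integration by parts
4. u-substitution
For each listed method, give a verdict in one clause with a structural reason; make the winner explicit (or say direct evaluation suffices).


Best approach: no special technique — a term-by-term power-rule job in β; no substitution or rearrangement earns its keep here.
- a trigonometric identity: no sine or cosine appears, so there is nothing for a trigonometric identity to act on.
- partial fractions — the expression is not a ratio of polynomials that decomposes further.
- integration by parts — splitting off a factor buys nothing — the integrand integrates directly without parts.
- u-substitution: any workable substitution here is cosmetic — the integrand is already in directly integrable form.


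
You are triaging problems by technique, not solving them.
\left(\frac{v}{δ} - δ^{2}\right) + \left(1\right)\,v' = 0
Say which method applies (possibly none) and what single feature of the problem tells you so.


Verdict: a linear integrating factor — the unknown enters only to the first power against a nonzero forcing term — the integrating-factor template applies directly.


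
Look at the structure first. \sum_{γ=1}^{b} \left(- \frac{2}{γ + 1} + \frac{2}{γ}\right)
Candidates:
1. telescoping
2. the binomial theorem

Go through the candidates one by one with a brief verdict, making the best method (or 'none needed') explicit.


Verdict: telescoping — difference-of-shifts structure (each term adds \frac{2}{γ}, then subtracts its one-index-advanced value, which the following term adds back) leaves only the first and last pieces standing.
- telescoping: a fit — the right tool for this form.
- the binomial theorem — the summand does not match any term pattern of an expanded binomial power.
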